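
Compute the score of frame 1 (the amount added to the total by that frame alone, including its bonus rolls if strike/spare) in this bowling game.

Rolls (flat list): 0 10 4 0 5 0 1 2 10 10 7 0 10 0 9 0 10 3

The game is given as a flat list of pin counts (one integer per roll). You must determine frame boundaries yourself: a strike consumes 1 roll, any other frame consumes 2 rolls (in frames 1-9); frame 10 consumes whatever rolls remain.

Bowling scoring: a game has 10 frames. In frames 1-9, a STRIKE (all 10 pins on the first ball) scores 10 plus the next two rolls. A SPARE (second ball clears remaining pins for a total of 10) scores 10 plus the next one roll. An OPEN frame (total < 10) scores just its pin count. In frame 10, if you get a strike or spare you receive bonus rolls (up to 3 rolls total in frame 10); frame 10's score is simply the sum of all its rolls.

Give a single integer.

Answer: 14

Derivation:
Frame 1: SPARE (0+10=10). 10 + next roll (4) = 14. Cumulative: 14
Frame 2: OPEN (4+0=4). Cumulative: 18
Frame 3: OPEN (5+0=5). Cumulative: 23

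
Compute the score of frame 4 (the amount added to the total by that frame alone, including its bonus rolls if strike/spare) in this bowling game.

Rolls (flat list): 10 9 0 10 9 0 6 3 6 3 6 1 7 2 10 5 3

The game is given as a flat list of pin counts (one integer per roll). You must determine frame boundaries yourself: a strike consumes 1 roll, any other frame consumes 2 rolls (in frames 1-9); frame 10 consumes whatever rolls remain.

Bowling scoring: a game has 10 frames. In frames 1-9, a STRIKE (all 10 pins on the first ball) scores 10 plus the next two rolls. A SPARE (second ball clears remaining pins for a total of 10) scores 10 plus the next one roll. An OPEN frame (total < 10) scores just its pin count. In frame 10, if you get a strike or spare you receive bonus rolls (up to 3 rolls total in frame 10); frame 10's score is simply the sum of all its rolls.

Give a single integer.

Answer: 9

Derivation:
Frame 1: STRIKE. 10 + next two rolls (9+0) = 19. Cumulative: 19
Frame 2: OPEN (9+0=9). Cumulative: 28
Frame 3: STRIKE. 10 + next two rolls (9+0) = 19. Cumulative: 47
Frame 4: OPEN (9+0=9). Cumulative: 56
Frame 5: OPEN (6+3=9). Cumulative: 65
Frame 6: OPEN (6+3=9). Cumulative: 74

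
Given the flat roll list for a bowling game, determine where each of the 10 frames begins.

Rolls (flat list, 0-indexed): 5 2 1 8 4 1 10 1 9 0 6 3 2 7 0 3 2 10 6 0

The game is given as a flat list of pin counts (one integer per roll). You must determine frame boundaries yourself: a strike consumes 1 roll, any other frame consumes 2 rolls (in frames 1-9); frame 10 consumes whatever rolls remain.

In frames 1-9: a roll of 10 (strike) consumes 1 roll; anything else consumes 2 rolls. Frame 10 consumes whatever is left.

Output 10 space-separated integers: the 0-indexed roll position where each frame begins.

Answer: 0 2 4 6 7 9 11 13 15 17

Derivation:
Frame 1 starts at roll index 0: rolls=5,2 (sum=7), consumes 2 rolls
Frame 2 starts at roll index 2: rolls=1,8 (sum=9), consumes 2 rolls
Frame 3 starts at roll index 4: rolls=4,1 (sum=5), consumes 2 rolls
Frame 4 starts at roll index 6: roll=10 (strike), consumes 1 roll
Frame 5 starts at roll index 7: rolls=1,9 (sum=10), consumes 2 rolls
Frame 6 starts at roll index 9: rolls=0,6 (sum=6), consumes 2 rolls
Frame 7 starts at roll index 11: rolls=3,2 (sum=5), consumes 2 rolls
Frame 8 starts at roll index 13: rolls=7,0 (sum=7), consumes 2 rolls
Frame 9 starts at roll index 15: rolls=3,2 (sum=5), consumes 2 rolls
Frame 10 starts at roll index 17: 3 remaining rolls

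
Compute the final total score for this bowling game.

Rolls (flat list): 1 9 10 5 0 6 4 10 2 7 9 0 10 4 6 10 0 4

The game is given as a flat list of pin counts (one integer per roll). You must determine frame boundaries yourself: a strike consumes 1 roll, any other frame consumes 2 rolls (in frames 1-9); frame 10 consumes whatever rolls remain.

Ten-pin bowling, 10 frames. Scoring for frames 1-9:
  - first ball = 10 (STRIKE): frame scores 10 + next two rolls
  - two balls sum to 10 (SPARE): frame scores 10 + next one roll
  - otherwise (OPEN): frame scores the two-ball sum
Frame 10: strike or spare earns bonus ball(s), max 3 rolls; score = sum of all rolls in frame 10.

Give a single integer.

Answer: 151

Derivation:
Frame 1: SPARE (1+9=10). 10 + next roll (10) = 20. Cumulative: 20
Frame 2: STRIKE. 10 + next two rolls (5+0) = 15. Cumulative: 35
Frame 3: OPEN (5+0=5). Cumulative: 40
Frame 4: SPARE (6+4=10). 10 + next roll (10) = 20. Cumulative: 60
Frame 5: STRIKE. 10 + next two rolls (2+7) = 19. Cumulative: 79
Frame 6: OPEN (2+7=9). Cumulative: 88
Frame 7: OPEN (9+0=9). Cumulative: 97
Frame 8: STRIKE. 10 + next two rolls (4+6) = 20. Cumulative: 117
Frame 9: SPARE (4+6=10). 10 + next roll (10) = 20. Cumulative: 137
Frame 10: STRIKE. Sum of all frame-10 rolls (10+0+4) = 14. Cumulative: 151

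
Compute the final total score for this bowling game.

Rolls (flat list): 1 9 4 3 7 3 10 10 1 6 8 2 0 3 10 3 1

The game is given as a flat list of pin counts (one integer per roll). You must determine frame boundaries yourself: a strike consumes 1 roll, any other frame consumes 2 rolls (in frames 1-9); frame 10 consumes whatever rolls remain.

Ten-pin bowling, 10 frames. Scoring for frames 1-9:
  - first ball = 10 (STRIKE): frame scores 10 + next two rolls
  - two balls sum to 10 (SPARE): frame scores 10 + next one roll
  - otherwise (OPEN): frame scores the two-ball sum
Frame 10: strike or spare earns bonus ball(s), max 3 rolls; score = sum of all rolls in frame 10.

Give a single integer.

Answer: 117

Derivation:
Frame 1: SPARE (1+9=10). 10 + next roll (4) = 14. Cumulative: 14
Frame 2: OPEN (4+3=7). Cumulative: 21
Frame 3: SPARE (7+3=10). 10 + next roll (10) = 20. Cumulative: 41
Frame 4: STRIKE. 10 + next two rolls (10+1) = 21. Cumulative: 62
Frame 5: STRIKE. 10 + next two rolls (1+6) = 17. Cumulative: 79
Frame 6: OPEN (1+6=7). Cumulative: 86
Frame 7: SPARE (8+2=10). 10 + next roll (0) = 10. Cumulative: 96
Frame 8: OPEN (0+3=3). Cumulative: 99
Frame 9: STRIKE. 10 + next two rolls (3+1) = 14. Cumulative: 113
Frame 10: OPEN. Sum of all frame-10 rolls (3+1) = 4. Cumulative: 117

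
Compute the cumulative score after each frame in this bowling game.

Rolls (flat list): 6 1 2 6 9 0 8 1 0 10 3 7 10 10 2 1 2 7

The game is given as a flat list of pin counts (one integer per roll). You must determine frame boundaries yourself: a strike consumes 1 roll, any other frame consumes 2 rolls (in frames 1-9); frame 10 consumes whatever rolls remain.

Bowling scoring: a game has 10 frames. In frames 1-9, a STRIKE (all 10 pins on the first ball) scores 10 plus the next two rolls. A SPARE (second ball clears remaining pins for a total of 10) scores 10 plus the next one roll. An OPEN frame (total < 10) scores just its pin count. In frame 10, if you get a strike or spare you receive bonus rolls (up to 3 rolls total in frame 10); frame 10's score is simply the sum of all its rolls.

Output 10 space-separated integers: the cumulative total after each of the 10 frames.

Answer: 7 15 24 33 46 66 88 101 104 113

Derivation:
Frame 1: OPEN (6+1=7). Cumulative: 7
Frame 2: OPEN (2+6=8). Cumulative: 15
Frame 3: OPEN (9+0=9). Cumulative: 24
Frame 4: OPEN (8+1=9). Cumulative: 33
Frame 5: SPARE (0+10=10). 10 + next roll (3) = 13. Cumulative: 46
Frame 6: SPARE (3+7=10). 10 + next roll (10) = 20. Cumulative: 66
Frame 7: STRIKE. 10 + next two rolls (10+2) = 22. Cumulative: 88
Frame 8: STRIKE. 10 + next two rolls (2+1) = 13. Cumulative: 101
Frame 9: OPEN (2+1=3). Cumulative: 104
Frame 10: OPEN. Sum of all frame-10 rolls (2+7) = 9. Cumulative: 113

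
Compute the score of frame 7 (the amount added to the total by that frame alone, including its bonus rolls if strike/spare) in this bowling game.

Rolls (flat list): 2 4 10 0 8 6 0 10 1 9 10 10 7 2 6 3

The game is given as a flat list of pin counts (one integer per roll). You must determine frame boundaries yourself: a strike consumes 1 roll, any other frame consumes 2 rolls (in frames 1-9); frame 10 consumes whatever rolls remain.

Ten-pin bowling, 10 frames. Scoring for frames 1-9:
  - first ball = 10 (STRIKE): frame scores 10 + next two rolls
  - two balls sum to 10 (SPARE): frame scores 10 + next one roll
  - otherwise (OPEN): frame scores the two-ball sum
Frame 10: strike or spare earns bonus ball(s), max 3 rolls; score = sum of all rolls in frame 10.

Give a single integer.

Answer: 27

Derivation:
Frame 1: OPEN (2+4=6). Cumulative: 6
Frame 2: STRIKE. 10 + next two rolls (0+8) = 18. Cumulative: 24
Frame 3: OPEN (0+8=8). Cumulative: 32
Frame 4: OPEN (6+0=6). Cumulative: 38
Frame 5: STRIKE. 10 + next two rolls (1+9) = 20. Cumulative: 58
Frame 6: SPARE (1+9=10). 10 + next roll (10) = 20. Cumulative: 78
Frame 7: STRIKE. 10 + next two rolls (10+7) = 27. Cumulative: 105
Frame 8: STRIKE. 10 + next two rolls (7+2) = 19. Cumulative: 124
Frame 9: OPEN (7+2=9). Cumulative: 133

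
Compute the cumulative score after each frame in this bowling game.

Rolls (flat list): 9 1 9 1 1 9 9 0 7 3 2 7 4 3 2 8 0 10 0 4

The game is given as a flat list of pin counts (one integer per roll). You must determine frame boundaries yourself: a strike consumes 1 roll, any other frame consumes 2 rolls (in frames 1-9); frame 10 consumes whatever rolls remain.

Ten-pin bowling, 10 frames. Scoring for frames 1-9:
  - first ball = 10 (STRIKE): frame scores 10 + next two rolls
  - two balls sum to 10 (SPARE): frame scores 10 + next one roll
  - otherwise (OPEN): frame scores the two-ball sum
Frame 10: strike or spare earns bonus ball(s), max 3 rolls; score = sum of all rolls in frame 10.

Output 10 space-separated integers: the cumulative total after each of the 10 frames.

Answer: 19 30 49 58 70 79 86 96 106 110

Derivation:
Frame 1: SPARE (9+1=10). 10 + next roll (9) = 19. Cumulative: 19
Frame 2: SPARE (9+1=10). 10 + next roll (1) = 11. Cumulative: 30
Frame 3: SPARE (1+9=10). 10 + next roll (9) = 19. Cumulative: 49
Frame 4: OPEN (9+0=9). Cumulative: 58
Frame 5: SPARE (7+3=10). 10 + next roll (2) = 12. Cumulative: 70
Frame 6: OPEN (2+7=9). Cumulative: 79
Frame 7: OPEN (4+3=7). Cumulative: 86
Frame 8: SPARE (2+8=10). 10 + next roll (0) = 10. Cumulative: 96
Frame 9: SPARE (0+10=10). 10 + next roll (0) = 10. Cumulative: 106
Frame 10: OPEN. Sum of all frame-10 rolls (0+4) = 4. Cumulative: 110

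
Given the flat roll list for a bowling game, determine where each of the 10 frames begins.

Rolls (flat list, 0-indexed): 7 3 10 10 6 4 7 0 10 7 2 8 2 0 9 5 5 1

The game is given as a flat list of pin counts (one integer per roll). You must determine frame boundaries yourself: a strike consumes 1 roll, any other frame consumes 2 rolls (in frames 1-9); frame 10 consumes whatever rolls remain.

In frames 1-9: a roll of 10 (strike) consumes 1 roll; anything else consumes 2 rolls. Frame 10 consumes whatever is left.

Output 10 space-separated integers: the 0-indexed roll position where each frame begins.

Frame 1 starts at roll index 0: rolls=7,3 (sum=10), consumes 2 rolls
Frame 2 starts at roll index 2: roll=10 (strike), consumes 1 roll
Frame 3 starts at roll index 3: roll=10 (strike), consumes 1 roll
Frame 4 starts at roll index 4: rolls=6,4 (sum=10), consumes 2 rolls
Frame 5 starts at roll index 6: rolls=7,0 (sum=7), consumes 2 rolls
Frame 6 starts at roll index 8: roll=10 (strike), consumes 1 roll
Frame 7 starts at roll index 9: rolls=7,2 (sum=9), consumes 2 rolls
Frame 8 starts at roll index 11: rolls=8,2 (sum=10), consumes 2 rolls
Frame 9 starts at roll index 13: rolls=0,9 (sum=9), consumes 2 rolls
Frame 10 starts at roll index 15: 3 remaining rolls

Answer: 0 2 3 4 6 8 9 11 13 15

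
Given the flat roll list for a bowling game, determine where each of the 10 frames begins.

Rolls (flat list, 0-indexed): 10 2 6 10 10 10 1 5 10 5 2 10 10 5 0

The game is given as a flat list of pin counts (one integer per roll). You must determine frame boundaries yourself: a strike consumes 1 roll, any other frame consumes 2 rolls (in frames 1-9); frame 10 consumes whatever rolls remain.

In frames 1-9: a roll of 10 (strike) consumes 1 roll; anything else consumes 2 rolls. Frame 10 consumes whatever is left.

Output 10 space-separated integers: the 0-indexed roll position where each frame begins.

Answer: 0 1 3 4 5 6 8 9 11 12

Derivation:
Frame 1 starts at roll index 0: roll=10 (strike), consumes 1 roll
Frame 2 starts at roll index 1: rolls=2,6 (sum=8), consumes 2 rolls
Frame 3 starts at roll index 3: roll=10 (strike), consumes 1 roll
Frame 4 starts at roll index 4: roll=10 (strike), consumes 1 roll
Frame 5 starts at roll index 5: roll=10 (strike), consumes 1 roll
Frame 6 starts at roll index 6: rolls=1,5 (sum=6), consumes 2 rolls
Frame 7 starts at roll index 8: roll=10 (strike), consumes 1 roll
Frame 8 starts at roll index 9: rolls=5,2 (sum=7), consumes 2 rolls
Frame 9 starts at roll index 11: roll=10 (strike), consumes 1 roll
Frame 10 starts at roll index 12: 3 remaining rolls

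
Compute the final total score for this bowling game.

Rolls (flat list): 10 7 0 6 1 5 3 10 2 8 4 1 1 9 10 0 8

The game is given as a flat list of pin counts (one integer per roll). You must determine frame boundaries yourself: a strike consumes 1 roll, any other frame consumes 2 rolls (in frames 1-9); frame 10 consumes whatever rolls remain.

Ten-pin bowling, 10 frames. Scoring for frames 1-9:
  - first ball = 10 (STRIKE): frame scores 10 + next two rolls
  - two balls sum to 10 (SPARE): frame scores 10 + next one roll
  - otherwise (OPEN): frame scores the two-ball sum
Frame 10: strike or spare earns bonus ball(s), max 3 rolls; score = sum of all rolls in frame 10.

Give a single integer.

Answer: 124

Derivation:
Frame 1: STRIKE. 10 + next two rolls (7+0) = 17. Cumulative: 17
Frame 2: OPEN (7+0=7). Cumulative: 24
Frame 3: OPEN (6+1=7). Cumulative: 31
Frame 4: OPEN (5+3=8). Cumulative: 39
Frame 5: STRIKE. 10 + next two rolls (2+8) = 20. Cumulative: 59
Frame 6: SPARE (2+8=10). 10 + next roll (4) = 14. Cumulative: 73
Frame 7: OPEN (4+1=5). Cumulative: 78
Frame 8: SPARE (1+9=10). 10 + next roll (10) = 20. Cumulative: 98
Frame 9: STRIKE. 10 + next two rolls (0+8) = 18. Cumulative: 116
Frame 10: OPEN. Sum of all frame-10 rolls (0+8) = 8. Cumulative: 124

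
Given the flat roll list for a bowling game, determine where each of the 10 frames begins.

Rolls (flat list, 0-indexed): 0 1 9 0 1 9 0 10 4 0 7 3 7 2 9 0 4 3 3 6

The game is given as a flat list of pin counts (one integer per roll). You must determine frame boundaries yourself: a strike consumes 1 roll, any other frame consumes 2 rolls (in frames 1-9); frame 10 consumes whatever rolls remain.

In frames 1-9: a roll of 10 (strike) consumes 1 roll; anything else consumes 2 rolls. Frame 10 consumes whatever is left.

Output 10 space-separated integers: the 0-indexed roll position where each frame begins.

Answer: 0 2 4 6 8 10 12 14 16 18

Derivation:
Frame 1 starts at roll index 0: rolls=0,1 (sum=1), consumes 2 rolls
Frame 2 starts at roll index 2: rolls=9,0 (sum=9), consumes 2 rolls
Frame 3 starts at roll index 4: rolls=1,9 (sum=10), consumes 2 rolls
Frame 4 starts at roll index 6: rolls=0,10 (sum=10), consumes 2 rolls
Frame 5 starts at roll index 8: rolls=4,0 (sum=4), consumes 2 rolls
Frame 6 starts at roll index 10: rolls=7,3 (sum=10), consumes 2 rolls
Frame 7 starts at roll index 12: rolls=7,2 (sum=9), consumes 2 rolls
Frame 8 starts at roll index 14: rolls=9,0 (sum=9), consumes 2 rolls
Frame 9 starts at roll index 16: rolls=4,3 (sum=7), consumes 2 rolls
Frame 10 starts at roll index 18: 2 remaining rolls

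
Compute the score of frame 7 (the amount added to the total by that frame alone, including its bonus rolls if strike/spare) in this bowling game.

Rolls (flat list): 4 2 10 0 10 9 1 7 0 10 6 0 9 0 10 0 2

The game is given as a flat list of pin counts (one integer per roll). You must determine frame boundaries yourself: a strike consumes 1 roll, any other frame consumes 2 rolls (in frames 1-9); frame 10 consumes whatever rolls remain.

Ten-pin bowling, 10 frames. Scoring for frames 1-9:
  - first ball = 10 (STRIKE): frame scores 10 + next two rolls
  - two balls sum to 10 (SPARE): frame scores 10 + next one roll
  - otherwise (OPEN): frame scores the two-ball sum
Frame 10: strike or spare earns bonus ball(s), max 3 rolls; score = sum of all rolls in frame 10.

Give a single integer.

Frame 1: OPEN (4+2=6). Cumulative: 6
Frame 2: STRIKE. 10 + next two rolls (0+10) = 20. Cumulative: 26
Frame 3: SPARE (0+10=10). 10 + next roll (9) = 19. Cumulative: 45
Frame 4: SPARE (9+1=10). 10 + next roll (7) = 17. Cumulative: 62
Frame 5: OPEN (7+0=7). Cumulative: 69
Frame 6: STRIKE. 10 + next two rolls (6+0) = 16. Cumulative: 85
Frame 7: OPEN (6+0=6). Cumulative: 91
Frame 8: OPEN (9+0=9). Cumulative: 100
Frame 9: STRIKE. 10 + next two rolls (0+2) = 12. Cumulative: 112

Answer: 6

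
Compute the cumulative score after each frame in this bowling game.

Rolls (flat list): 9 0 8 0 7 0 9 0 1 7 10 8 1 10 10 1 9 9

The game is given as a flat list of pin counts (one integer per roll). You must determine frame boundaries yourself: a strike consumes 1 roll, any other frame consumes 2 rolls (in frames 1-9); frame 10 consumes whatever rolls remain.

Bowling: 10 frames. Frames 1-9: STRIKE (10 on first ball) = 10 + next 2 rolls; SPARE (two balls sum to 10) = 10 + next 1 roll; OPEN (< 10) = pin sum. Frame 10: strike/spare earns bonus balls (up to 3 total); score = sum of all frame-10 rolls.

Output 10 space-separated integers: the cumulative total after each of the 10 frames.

Frame 1: OPEN (9+0=9). Cumulative: 9
Frame 2: OPEN (8+0=8). Cumulative: 17
Frame 3: OPEN (7+0=7). Cumulative: 24
Frame 4: OPEN (9+0=9). Cumulative: 33
Frame 5: OPEN (1+7=8). Cumulative: 41
Frame 6: STRIKE. 10 + next two rolls (8+1) = 19. Cumulative: 60
Frame 7: OPEN (8+1=9). Cumulative: 69
Frame 8: STRIKE. 10 + next two rolls (10+1) = 21. Cumulative: 90
Frame 9: STRIKE. 10 + next two rolls (1+9) = 20. Cumulative: 110
Frame 10: SPARE. Sum of all frame-10 rolls (1+9+9) = 19. Cumulative: 129

Answer: 9 17 24 33 41 60 69 90 110 129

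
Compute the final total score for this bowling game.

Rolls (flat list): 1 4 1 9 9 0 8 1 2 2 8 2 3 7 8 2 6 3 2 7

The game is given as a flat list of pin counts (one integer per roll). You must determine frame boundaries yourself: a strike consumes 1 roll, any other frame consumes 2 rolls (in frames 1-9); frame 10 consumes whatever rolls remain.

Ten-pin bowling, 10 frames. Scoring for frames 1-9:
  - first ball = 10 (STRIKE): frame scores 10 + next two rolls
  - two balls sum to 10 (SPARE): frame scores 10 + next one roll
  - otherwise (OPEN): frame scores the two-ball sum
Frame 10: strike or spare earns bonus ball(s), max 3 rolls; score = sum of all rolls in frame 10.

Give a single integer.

Frame 1: OPEN (1+4=5). Cumulative: 5
Frame 2: SPARE (1+9=10). 10 + next roll (9) = 19. Cumulative: 24
Frame 3: OPEN (9+0=9). Cumulative: 33
Frame 4: OPEN (8+1=9). Cumulative: 42
Frame 5: OPEN (2+2=4). Cumulative: 46
Frame 6: SPARE (8+2=10). 10 + next roll (3) = 13. Cumulative: 59
Frame 7: SPARE (3+7=10). 10 + next roll (8) = 18. Cumulative: 77
Frame 8: SPARE (8+2=10). 10 + next roll (6) = 16. Cumulative: 93
Frame 9: OPEN (6+3=9). Cumulative: 102
Frame 10: OPEN. Sum of all frame-10 rolls (2+7) = 9. Cumulative: 111

Answer: 111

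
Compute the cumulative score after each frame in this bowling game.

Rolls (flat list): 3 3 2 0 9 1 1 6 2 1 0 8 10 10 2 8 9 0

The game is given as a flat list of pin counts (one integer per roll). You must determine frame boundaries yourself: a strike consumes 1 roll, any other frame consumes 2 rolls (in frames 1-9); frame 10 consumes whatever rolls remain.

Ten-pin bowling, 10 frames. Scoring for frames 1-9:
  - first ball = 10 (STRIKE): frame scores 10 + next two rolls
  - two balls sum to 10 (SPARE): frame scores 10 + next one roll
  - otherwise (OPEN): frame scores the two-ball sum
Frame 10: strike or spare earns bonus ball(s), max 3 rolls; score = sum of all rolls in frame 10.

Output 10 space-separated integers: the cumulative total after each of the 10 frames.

Frame 1: OPEN (3+3=6). Cumulative: 6
Frame 2: OPEN (2+0=2). Cumulative: 8
Frame 3: SPARE (9+1=10). 10 + next roll (1) = 11. Cumulative: 19
Frame 4: OPEN (1+6=7). Cumulative: 26
Frame 5: OPEN (2+1=3). Cumulative: 29
Frame 6: OPEN (0+8=8). Cumulative: 37
Frame 7: STRIKE. 10 + next two rolls (10+2) = 22. Cumulative: 59
Frame 8: STRIKE. 10 + next two rolls (2+8) = 20. Cumulative: 79
Frame 9: SPARE (2+8=10). 10 + next roll (9) = 19. Cumulative: 98
Frame 10: OPEN. Sum of all frame-10 rolls (9+0) = 9. Cumulative: 107

Answer: 6 8 19 26 29 37 59 79 98 107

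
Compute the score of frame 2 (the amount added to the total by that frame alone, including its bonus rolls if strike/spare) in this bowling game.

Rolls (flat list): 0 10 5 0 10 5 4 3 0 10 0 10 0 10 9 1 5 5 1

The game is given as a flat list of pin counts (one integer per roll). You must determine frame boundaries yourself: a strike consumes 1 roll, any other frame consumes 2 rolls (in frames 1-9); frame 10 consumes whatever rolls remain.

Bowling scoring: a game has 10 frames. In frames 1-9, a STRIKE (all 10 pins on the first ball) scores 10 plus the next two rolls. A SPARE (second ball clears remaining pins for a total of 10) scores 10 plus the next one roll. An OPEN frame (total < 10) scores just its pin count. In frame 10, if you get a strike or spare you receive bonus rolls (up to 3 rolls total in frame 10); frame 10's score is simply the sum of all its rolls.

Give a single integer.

Answer: 5

Derivation:
Frame 1: SPARE (0+10=10). 10 + next roll (5) = 15. Cumulative: 15
Frame 2: OPEN (5+0=5). Cumulative: 20
Frame 3: STRIKE. 10 + next two rolls (5+4) = 19. Cumulative: 39
Frame 4: OPEN (5+4=9). Cumulative: 48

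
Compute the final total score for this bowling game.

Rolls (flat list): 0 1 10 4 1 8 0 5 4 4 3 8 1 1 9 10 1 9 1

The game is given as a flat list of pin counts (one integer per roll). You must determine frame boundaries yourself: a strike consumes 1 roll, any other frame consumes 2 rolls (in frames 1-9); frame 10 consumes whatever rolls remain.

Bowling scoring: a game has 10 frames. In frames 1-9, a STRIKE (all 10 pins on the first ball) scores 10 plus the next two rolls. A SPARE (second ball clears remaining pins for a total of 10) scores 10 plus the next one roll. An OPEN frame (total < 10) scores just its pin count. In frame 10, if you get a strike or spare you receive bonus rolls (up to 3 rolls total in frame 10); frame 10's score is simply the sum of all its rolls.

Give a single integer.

Frame 1: OPEN (0+1=1). Cumulative: 1
Frame 2: STRIKE. 10 + next two rolls (4+1) = 15. Cumulative: 16
Frame 3: OPEN (4+1=5). Cumulative: 21
Frame 4: OPEN (8+0=8). Cumulative: 29
Frame 5: OPEN (5+4=9). Cumulative: 38
Frame 6: OPEN (4+3=7). Cumulative: 45
Frame 7: OPEN (8+1=9). Cumulative: 54
Frame 8: SPARE (1+9=10). 10 + next roll (10) = 20. Cumulative: 74
Frame 9: STRIKE. 10 + next two rolls (1+9) = 20. Cumulative: 94
Frame 10: SPARE. Sum of all frame-10 rolls (1+9+1) = 11. Cumulative: 105

Answer: 105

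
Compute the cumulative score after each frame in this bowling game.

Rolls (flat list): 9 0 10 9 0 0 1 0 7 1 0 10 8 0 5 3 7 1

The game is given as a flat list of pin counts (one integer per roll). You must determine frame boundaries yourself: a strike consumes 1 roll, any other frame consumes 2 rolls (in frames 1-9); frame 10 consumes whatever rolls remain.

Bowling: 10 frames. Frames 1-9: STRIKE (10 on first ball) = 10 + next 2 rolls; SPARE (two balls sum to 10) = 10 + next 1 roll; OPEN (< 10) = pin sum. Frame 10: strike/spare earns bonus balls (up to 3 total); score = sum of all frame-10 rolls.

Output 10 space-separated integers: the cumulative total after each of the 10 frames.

Answer: 9 28 37 38 45 46 64 72 80 88

Derivation:
Frame 1: OPEN (9+0=9). Cumulative: 9
Frame 2: STRIKE. 10 + next two rolls (9+0) = 19. Cumulative: 28
Frame 3: OPEN (9+0=9). Cumulative: 37
Frame 4: OPEN (0+1=1). Cumulative: 38
Frame 5: OPEN (0+7=7). Cumulative: 45
Frame 6: OPEN (1+0=1). Cumulative: 46
Frame 7: STRIKE. 10 + next two rolls (8+0) = 18. Cumulative: 64
Frame 8: OPEN (8+0=8). Cumulative: 72
Frame 9: OPEN (5+3=8). Cumulative: 80
Frame 10: OPEN. Sum of all frame-10 rolls (7+1) = 8. Cumulative: 88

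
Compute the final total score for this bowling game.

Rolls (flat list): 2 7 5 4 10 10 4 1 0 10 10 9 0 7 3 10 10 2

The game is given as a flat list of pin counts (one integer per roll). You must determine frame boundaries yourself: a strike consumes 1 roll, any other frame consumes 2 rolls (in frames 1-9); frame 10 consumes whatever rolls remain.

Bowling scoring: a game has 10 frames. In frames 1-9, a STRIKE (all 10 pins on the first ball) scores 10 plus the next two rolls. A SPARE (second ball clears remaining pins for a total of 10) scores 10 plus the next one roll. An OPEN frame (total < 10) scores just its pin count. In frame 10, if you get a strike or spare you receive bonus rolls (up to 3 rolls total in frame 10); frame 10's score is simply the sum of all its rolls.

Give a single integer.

Answer: 152

Derivation:
Frame 1: OPEN (2+7=9). Cumulative: 9
Frame 2: OPEN (5+4=9). Cumulative: 18
Frame 3: STRIKE. 10 + next two rolls (10+4) = 24. Cumulative: 42
Frame 4: STRIKE. 10 + next two rolls (4+1) = 15. Cumulative: 57
Frame 5: OPEN (4+1=5). Cumulative: 62
Frame 6: SPARE (0+10=10). 10 + next roll (10) = 20. Cumulative: 82
Frame 7: STRIKE. 10 + next two rolls (9+0) = 19. Cumulative: 101
Frame 8: OPEN (9+0=9). Cumulative: 110
Frame 9: SPARE (7+3=10). 10 + next roll (10) = 20. Cumulative: 130
Frame 10: STRIKE. Sum of all frame-10 rolls (10+10+2) = 22. Cumulative: 152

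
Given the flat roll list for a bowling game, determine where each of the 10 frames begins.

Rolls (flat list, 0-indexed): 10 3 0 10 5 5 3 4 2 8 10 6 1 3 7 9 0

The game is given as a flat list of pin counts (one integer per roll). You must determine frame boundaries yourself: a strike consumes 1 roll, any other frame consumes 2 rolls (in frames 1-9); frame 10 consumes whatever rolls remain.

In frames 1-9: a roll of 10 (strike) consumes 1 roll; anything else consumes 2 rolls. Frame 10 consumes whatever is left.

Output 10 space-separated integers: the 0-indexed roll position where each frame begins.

Answer: 0 1 3 4 6 8 10 11 13 15

Derivation:
Frame 1 starts at roll index 0: roll=10 (strike), consumes 1 roll
Frame 2 starts at roll index 1: rolls=3,0 (sum=3), consumes 2 rolls
Frame 3 starts at roll index 3: roll=10 (strike), consumes 1 roll
Frame 4 starts at roll index 4: rolls=5,5 (sum=10), consumes 2 rolls
Frame 5 starts at roll index 6: rolls=3,4 (sum=7), consumes 2 rolls
Frame 6 starts at roll index 8: rolls=2,8 (sum=10), consumes 2 rolls
Frame 7 starts at roll index 10: roll=10 (strike), consumes 1 roll
Frame 8 starts at roll index 11: rolls=6,1 (sum=7), consumes 2 rolls
Frame 9 starts at roll index 13: rolls=3,7 (sum=10), consumes 2 rolls
Frame 10 starts at roll index 15: 2 remaining rolls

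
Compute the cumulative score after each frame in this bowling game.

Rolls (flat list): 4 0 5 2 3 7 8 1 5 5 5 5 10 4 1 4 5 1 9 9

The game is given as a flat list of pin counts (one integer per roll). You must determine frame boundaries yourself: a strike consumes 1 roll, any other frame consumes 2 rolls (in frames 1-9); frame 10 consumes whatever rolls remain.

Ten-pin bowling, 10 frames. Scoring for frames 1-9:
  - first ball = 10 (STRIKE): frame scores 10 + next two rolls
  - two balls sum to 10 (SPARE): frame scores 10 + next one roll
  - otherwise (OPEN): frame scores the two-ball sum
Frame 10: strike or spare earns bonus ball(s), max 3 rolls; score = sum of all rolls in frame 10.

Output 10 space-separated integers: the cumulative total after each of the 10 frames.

Answer: 4 11 29 38 53 73 88 93 102 121

Derivation:
Frame 1: OPEN (4+0=4). Cumulative: 4
Frame 2: OPEN (5+2=7). Cumulative: 11
Frame 3: SPARE (3+7=10). 10 + next roll (8) = 18. Cumulative: 29
Frame 4: OPEN (8+1=9). Cumulative: 38
Frame 5: SPARE (5+5=10). 10 + next roll (5) = 15. Cumulative: 53
Frame 6: SPARE (5+5=10). 10 + next roll (10) = 20. Cumulative: 73
Frame 7: STRIKE. 10 + next two rolls (4+1) = 15. Cumulative: 88
Frame 8: OPEN (4+1=5). Cumulative: 93
Frame 9: OPEN (4+5=9). Cumulative: 102
Frame 10: SPARE. Sum of all frame-10 rolls (1+9+9) = 19. Cumulative: 121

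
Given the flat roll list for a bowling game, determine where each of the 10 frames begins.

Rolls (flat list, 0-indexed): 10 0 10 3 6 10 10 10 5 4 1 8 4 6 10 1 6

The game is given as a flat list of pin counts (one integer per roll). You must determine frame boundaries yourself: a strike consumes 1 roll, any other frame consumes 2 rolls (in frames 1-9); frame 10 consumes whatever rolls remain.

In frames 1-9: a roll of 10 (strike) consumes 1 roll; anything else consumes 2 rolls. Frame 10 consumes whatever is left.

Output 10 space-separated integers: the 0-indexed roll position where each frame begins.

Answer: 0 1 3 5 6 7 8 10 12 14

Derivation:
Frame 1 starts at roll index 0: roll=10 (strike), consumes 1 roll
Frame 2 starts at roll index 1: rolls=0,10 (sum=10), consumes 2 rolls
Frame 3 starts at roll index 3: rolls=3,6 (sum=9), consumes 2 rolls
Frame 4 starts at roll index 5: roll=10 (strike), consumes 1 roll
Frame 5 starts at roll index 6: roll=10 (strike), consumes 1 roll
Frame 6 starts at roll index 7: roll=10 (strike), consumes 1 roll
Frame 7 starts at roll index 8: rolls=5,4 (sum=9), consumes 2 rolls
Frame 8 starts at roll index 10: rolls=1,8 (sum=9), consumes 2 rolls
Frame 9 starts at roll index 12: rolls=4,6 (sum=10), consumes 2 rolls
Frame 10 starts at roll index 14: 3 remaining rolls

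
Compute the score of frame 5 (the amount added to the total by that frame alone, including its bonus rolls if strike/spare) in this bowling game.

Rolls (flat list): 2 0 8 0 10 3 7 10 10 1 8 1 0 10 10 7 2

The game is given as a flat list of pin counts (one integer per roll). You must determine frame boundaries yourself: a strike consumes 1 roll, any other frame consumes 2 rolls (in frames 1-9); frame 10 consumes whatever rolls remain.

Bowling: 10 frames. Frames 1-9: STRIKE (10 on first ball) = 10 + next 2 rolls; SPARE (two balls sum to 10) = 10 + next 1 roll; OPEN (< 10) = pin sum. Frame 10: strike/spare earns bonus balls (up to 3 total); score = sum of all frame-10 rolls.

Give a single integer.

Frame 1: OPEN (2+0=2). Cumulative: 2
Frame 2: OPEN (8+0=8). Cumulative: 10
Frame 3: STRIKE. 10 + next two rolls (3+7) = 20. Cumulative: 30
Frame 4: SPARE (3+7=10). 10 + next roll (10) = 20. Cumulative: 50
Frame 5: STRIKE. 10 + next two rolls (10+1) = 21. Cumulative: 71
Frame 6: STRIKE. 10 + next two rolls (1+8) = 19. Cumulative: 90
Frame 7: OPEN (1+8=9). Cumulative: 99

Answer: 21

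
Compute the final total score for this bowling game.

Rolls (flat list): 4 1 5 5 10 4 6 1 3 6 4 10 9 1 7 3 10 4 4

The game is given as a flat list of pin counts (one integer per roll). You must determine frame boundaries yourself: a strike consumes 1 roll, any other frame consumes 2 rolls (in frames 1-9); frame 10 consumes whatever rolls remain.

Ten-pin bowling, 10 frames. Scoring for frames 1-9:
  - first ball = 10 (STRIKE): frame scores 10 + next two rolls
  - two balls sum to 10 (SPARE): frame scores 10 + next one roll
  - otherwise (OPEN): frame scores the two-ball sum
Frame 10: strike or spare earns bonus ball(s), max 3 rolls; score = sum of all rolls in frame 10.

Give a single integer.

Answer: 155

Derivation:
Frame 1: OPEN (4+1=5). Cumulative: 5
Frame 2: SPARE (5+5=10). 10 + next roll (10) = 20. Cumulative: 25
Frame 3: STRIKE. 10 + next two rolls (4+6) = 20. Cumulative: 45
Frame 4: SPARE (4+6=10). 10 + next roll (1) = 11. Cumulative: 56
Frame 5: OPEN (1+3=4). Cumulative: 60
Frame 6: SPARE (6+4=10). 10 + next roll (10) = 20. Cumulative: 80
Frame 7: STRIKE. 10 + next two rolls (9+1) = 20. Cumulative: 100
Frame 8: SPARE (9+1=10). 10 + next roll (7) = 17. Cumulative: 117
Frame 9: SPARE (7+3=10). 10 + next roll (10) = 20. Cumulative: 137
Frame 10: STRIKE. Sum of all frame-10 rolls (10+4+4) = 18. Cumulative: 155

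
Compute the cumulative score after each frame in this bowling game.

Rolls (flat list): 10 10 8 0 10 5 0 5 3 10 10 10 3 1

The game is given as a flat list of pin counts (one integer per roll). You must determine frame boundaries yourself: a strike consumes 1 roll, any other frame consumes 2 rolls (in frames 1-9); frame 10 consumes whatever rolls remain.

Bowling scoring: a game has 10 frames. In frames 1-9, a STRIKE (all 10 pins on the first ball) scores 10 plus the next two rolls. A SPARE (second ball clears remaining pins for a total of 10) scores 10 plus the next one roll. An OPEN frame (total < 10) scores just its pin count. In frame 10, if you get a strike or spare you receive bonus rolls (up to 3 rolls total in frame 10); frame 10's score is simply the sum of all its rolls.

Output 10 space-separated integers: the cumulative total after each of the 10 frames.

Answer: 28 46 54 69 74 82 112 135 149 153

Derivation:
Frame 1: STRIKE. 10 + next two rolls (10+8) = 28. Cumulative: 28
Frame 2: STRIKE. 10 + next two rolls (8+0) = 18. Cumulative: 46
Frame 3: OPEN (8+0=8). Cumulative: 54
Frame 4: STRIKE. 10 + next two rolls (5+0) = 15. Cumulative: 69
Frame 5: OPEN (5+0=5). Cumulative: 74
Frame 6: OPEN (5+3=8). Cumulative: 82
Frame 7: STRIKE. 10 + next two rolls (10+10) = 30. Cumulative: 112
Frame 8: STRIKE. 10 + next two rolls (10+3) = 23. Cumulative: 135
Frame 9: STRIKE. 10 + next two rolls (3+1) = 14. Cumulative: 149
Frame 10: OPEN. Sum of all frame-10 rolls (3+1) = 4. Cumulative: 153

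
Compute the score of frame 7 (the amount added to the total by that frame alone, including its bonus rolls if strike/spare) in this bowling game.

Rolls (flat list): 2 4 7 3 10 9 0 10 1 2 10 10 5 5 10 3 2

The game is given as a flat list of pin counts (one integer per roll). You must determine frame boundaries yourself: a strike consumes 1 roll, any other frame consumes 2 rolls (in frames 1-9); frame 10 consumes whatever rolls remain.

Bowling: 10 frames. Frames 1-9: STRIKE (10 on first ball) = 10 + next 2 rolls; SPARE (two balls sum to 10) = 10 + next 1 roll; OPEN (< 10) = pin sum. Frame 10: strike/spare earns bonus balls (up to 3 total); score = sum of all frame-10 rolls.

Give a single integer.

Answer: 25

Derivation:
Frame 1: OPEN (2+4=6). Cumulative: 6
Frame 2: SPARE (7+3=10). 10 + next roll (10) = 20. Cumulative: 26
Frame 3: STRIKE. 10 + next two rolls (9+0) = 19. Cumulative: 45
Frame 4: OPEN (9+0=9). Cumulative: 54
Frame 5: STRIKE. 10 + next two rolls (1+2) = 13. Cumulative: 67
Frame 6: OPEN (1+2=3). Cumulative: 70
Frame 7: STRIKE. 10 + next two rolls (10+5) = 25. Cumulative: 95
Frame 8: STRIKE. 10 + next two rolls (5+5) = 20. Cumulative: 115
Frame 9: SPARE (5+5=10). 10 + next roll (10) = 20. Cumulative: 135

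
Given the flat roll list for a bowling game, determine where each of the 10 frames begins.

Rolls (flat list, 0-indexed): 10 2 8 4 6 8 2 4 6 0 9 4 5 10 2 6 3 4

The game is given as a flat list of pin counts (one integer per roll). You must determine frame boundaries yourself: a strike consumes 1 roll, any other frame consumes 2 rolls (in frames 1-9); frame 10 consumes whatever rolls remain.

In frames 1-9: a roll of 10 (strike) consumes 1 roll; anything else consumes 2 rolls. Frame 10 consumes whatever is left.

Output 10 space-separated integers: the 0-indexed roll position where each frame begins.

Answer: 0 1 3 5 7 9 11 13 14 16

Derivation:
Frame 1 starts at roll index 0: roll=10 (strike), consumes 1 roll
Frame 2 starts at roll index 1: rolls=2,8 (sum=10), consumes 2 rolls
Frame 3 starts at roll index 3: rolls=4,6 (sum=10), consumes 2 rolls
Frame 4 starts at roll index 5: rolls=8,2 (sum=10), consumes 2 rolls
Frame 5 starts at roll index 7: rolls=4,6 (sum=10), consumes 2 rolls
Frame 6 starts at roll index 9: rolls=0,9 (sum=9), consumes 2 rolls
Frame 7 starts at roll index 11: rolls=4,5 (sum=9), consumes 2 rolls
Frame 8 starts at roll index 13: roll=10 (strike), consumes 1 roll
Frame 9 starts at roll index 14: rolls=2,6 (sum=8), consumes 2 rolls
Frame 10 starts at roll index 16: 2 remaining rolls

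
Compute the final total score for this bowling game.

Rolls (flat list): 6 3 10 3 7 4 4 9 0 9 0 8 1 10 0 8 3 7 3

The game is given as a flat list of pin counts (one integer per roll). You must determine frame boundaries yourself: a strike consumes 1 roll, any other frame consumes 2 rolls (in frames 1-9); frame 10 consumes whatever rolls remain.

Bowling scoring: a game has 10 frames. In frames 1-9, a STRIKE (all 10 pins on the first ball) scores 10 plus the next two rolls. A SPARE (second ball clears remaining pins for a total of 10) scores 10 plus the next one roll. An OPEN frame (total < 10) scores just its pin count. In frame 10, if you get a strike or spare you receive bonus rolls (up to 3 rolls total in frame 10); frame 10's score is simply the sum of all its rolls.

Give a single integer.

Frame 1: OPEN (6+3=9). Cumulative: 9
Frame 2: STRIKE. 10 + next two rolls (3+7) = 20. Cumulative: 29
Frame 3: SPARE (3+7=10). 10 + next roll (4) = 14. Cumulative: 43
Frame 4: OPEN (4+4=8). Cumulative: 51
Frame 5: OPEN (9+0=9). Cumulative: 60
Frame 6: OPEN (9+0=9). Cumulative: 69
Frame 7: OPEN (8+1=9). Cumulative: 78
Frame 8: STRIKE. 10 + next two rolls (0+8) = 18. Cumulative: 96
Frame 9: OPEN (0+8=8). Cumulative: 104
Frame 10: SPARE. Sum of all frame-10 rolls (3+7+3) = 13. Cumulative: 117

Answer: 117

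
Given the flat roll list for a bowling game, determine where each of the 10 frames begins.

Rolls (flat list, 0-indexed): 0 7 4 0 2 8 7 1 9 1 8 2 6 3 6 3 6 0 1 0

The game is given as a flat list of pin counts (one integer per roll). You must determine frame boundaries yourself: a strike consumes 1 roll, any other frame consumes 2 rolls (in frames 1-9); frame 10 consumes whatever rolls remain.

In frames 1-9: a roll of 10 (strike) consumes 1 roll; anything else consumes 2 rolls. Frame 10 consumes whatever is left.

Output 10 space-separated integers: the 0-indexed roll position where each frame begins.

Answer: 0 2 4 6 8 10 12 14 16 18

Derivation:
Frame 1 starts at roll index 0: rolls=0,7 (sum=7), consumes 2 rolls
Frame 2 starts at roll index 2: rolls=4,0 (sum=4), consumes 2 rolls
Frame 3 starts at roll index 4: rolls=2,8 (sum=10), consumes 2 rolls
Frame 4 starts at roll index 6: rolls=7,1 (sum=8), consumes 2 rolls
Frame 5 starts at roll index 8: rolls=9,1 (sum=10), consumes 2 rolls
Frame 6 starts at roll index 10: rolls=8,2 (sum=10), consumes 2 rolls
Frame 7 starts at roll index 12: rolls=6,3 (sum=9), consumes 2 rolls
Frame 8 starts at roll index 14: rolls=6,3 (sum=9), consumes 2 rolls
Frame 9 starts at roll index 16: rolls=6,0 (sum=6), consumes 2 rolls
Frame 10 starts at roll index 18: 2 remaining rolls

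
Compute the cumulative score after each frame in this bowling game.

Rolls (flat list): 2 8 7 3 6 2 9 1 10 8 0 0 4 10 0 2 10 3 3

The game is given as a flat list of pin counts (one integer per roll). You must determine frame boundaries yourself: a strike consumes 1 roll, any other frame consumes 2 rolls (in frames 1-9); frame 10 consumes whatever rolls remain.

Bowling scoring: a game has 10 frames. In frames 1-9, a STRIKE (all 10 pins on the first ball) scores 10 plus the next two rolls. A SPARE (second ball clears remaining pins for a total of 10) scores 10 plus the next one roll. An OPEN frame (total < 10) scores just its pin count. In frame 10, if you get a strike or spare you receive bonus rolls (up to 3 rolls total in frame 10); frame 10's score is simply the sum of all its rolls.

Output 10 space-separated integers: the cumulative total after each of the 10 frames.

Answer: 17 33 41 61 79 87 91 103 105 121

Derivation:
Frame 1: SPARE (2+8=10). 10 + next roll (7) = 17. Cumulative: 17
Frame 2: SPARE (7+3=10). 10 + next roll (6) = 16. Cumulative: 33
Frame 3: OPEN (6+2=8). Cumulative: 41
Frame 4: SPARE (9+1=10). 10 + next roll (10) = 20. Cumulative: 61
Frame 5: STRIKE. 10 + next two rolls (8+0) = 18. Cumulative: 79
Frame 6: OPEN (8+0=8). Cumulative: 87
Frame 7: OPEN (0+4=4). Cumulative: 91
Frame 8: STRIKE. 10 + next two rolls (0+2) = 12. Cumulative: 103
Frame 9: OPEN (0+2=2). Cumulative: 105
Frame 10: STRIKE. Sum of all frame-10 rolls (10+3+3) = 16. Cumulative: 121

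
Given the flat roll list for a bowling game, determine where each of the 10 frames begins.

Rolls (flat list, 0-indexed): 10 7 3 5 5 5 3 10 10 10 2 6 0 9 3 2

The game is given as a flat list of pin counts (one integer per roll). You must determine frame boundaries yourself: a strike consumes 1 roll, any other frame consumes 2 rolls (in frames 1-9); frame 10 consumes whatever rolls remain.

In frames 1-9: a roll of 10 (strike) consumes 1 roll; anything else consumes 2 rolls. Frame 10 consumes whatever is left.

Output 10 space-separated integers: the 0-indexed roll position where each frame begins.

Answer: 0 1 3 5 7 8 9 10 12 14

Derivation:
Frame 1 starts at roll index 0: roll=10 (strike), consumes 1 roll
Frame 2 starts at roll index 1: rolls=7,3 (sum=10), consumes 2 rolls
Frame 3 starts at roll index 3: rolls=5,5 (sum=10), consumes 2 rolls
Frame 4 starts at roll index 5: rolls=5,3 (sum=8), consumes 2 rolls
Frame 5 starts at roll index 7: roll=10 (strike), consumes 1 roll
Frame 6 starts at roll index 8: roll=10 (strike), consumes 1 roll
Frame 7 starts at roll index 9: roll=10 (strike), consumes 1 roll
Frame 8 starts at roll index 10: rolls=2,6 (sum=8), consumes 2 rolls
Frame 9 starts at roll index 12: rolls=0,9 (sum=9), consumes 2 rolls
Frame 10 starts at roll index 14: 2 remaining rolls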